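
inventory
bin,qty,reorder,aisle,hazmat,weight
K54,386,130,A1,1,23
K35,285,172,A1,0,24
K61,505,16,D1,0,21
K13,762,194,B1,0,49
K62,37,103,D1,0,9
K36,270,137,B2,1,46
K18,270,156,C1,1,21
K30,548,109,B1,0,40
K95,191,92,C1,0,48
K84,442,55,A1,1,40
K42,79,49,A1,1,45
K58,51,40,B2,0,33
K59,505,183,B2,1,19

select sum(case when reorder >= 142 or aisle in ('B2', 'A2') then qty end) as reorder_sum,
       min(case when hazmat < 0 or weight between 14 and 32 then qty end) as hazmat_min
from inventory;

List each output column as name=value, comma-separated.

[reorder_sum: reorder >= 142 or aisle in ('B2', 'A2')]
bin=K54: ✗
bin=K35: ✓ → 285
bin=K61: ✗
bin=K13: ✓ → 762
bin=K62: ✗
bin=K36: ✓ → 270
bin=K18: ✓ → 270
bin=K30: ✗
bin=K95: ✗
bin=K84: ✗
bin=K42: ✗
bin=K58: ✓ → 51
bin=K59: ✓ → 505
reorder_sum = 285 + 762 + 270 + 270 + 51 + 505 = 2143
—
[hazmat_min: hazmat < 0 or weight between 14 and 32]
bin=K54: ✓ → 386
bin=K35: ✓ → 285
bin=K61: ✓ → 505
bin=K13: ✗
bin=K62: ✗
bin=K36: ✗
bin=K18: ✓ → 270
bin=K30: ✗
bin=K95: ✗
bin=K84: ✗
bin=K42: ✗
bin=K58: ✗
bin=K59: ✓ → 505
hazmat_min = MIN(386, 285, 505, 270, 505) = 270

reorder_sum=2143, hazmat_min=270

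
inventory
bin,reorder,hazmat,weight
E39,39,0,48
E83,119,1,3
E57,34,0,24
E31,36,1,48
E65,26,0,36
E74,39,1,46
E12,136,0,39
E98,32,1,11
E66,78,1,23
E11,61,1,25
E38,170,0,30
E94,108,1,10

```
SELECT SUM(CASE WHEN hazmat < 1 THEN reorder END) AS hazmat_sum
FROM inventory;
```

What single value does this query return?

bin=E39: ✓ → 39
bin=E83: ✗
bin=E57: ✓ → 34
bin=E31: ✗
bin=E65: ✓ → 26
bin=E74: ✗
bin=E12: ✓ → 136
bin=E98: ✗
bin=E66: ✗
bin=E11: ✗
bin=E38: ✓ → 170
bin=E94: ✗
hazmat_sum = 39 + 34 + 26 + 136 + 170 = 405

405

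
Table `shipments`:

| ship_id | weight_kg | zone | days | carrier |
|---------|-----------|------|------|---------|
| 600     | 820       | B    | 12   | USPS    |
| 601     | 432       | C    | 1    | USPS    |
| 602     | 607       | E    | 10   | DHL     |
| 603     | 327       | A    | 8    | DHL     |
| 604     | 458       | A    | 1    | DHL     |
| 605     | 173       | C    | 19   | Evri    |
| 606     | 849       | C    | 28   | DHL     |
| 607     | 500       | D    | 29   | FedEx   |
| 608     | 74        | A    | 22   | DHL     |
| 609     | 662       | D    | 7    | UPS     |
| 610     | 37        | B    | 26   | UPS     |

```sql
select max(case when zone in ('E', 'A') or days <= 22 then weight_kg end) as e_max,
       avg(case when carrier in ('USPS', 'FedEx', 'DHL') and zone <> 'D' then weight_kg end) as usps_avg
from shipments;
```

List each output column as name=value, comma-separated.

e_max=820, usps_avg=509.5714285714

[e_max: zone in ('E', 'A') or days <= 22]
ship_id=600: ✓ → 820
ship_id=601: ✓ → 432
ship_id=602: ✓ → 607
ship_id=603: ✓ → 327
ship_id=604: ✓ → 458
ship_id=605: ✓ → 173
ship_id=606: ✗
ship_id=607: ✗
ship_id=608: ✓ → 74
ship_id=609: ✓ → 662
ship_id=610: ✗
e_max = MAX(820, 432, 607, 327, 458, 173, 74, 662) = 820
—
[usps_avg: carrier in ('USPS', 'FedEx', 'DHL') and zone <> 'D']
ship_id=600: ✓ → 820
ship_id=601: ✓ → 432
ship_id=602: ✓ → 607
ship_id=603: ✓ → 327
ship_id=604: ✓ → 458
ship_id=605: ✗
ship_id=606: ✓ → 849
ship_id=607: ✗
ship_id=608: ✓ → 74
ship_id=609: ✗
ship_id=610: ✗
usps_avg = (820 + 432 + 607 + 327 + 458 + 849 + 74) / 7 = 509.5714285714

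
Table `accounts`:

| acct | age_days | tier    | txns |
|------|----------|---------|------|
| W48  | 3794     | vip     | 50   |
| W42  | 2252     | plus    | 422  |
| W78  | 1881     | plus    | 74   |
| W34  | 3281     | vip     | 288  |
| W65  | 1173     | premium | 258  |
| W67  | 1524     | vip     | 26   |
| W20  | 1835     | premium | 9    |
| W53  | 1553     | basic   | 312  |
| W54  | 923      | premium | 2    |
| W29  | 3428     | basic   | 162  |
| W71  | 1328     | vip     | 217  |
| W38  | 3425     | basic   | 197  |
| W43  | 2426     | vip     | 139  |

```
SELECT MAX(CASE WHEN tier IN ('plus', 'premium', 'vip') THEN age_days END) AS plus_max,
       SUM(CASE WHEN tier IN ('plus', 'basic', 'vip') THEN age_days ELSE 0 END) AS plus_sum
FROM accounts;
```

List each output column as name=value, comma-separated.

plus_max=3794, plus_sum=24892

[plus_max: tier IN ('plus', 'premium', 'vip')]
acct=W48: ✓ → 3794
acct=W42: ✓ → 2252
acct=W78: ✓ → 1881
acct=W34: ✓ → 3281
acct=W65: ✓ → 1173
acct=W67: ✓ → 1524
acct=W20: ✓ → 1835
acct=W53: ✗
acct=W54: ✓ → 923
acct=W29: ✗
acct=W71: ✓ → 1328
acct=W38: ✗
acct=W43: ✓ → 2426
plus_max = MAX(3794, 2252, 1881, 3281, 1173, 1524, 1835, 923, 1328, 2426) = 3794
—
[plus_sum: tier IN ('plus', 'basic', 'vip')]
acct=W48: ✓ → 3794
acct=W42: ✓ → 2252
acct=W78: ✓ → 1881
acct=W34: ✓ → 3281
acct=W65: ✗
acct=W67: ✓ → 1524
acct=W20: ✗
acct=W53: ✓ → 1553
acct=W54: ✗
acct=W29: ✓ → 3428
acct=W71: ✓ → 1328
acct=W38: ✓ → 3425
acct=W43: ✓ → 2426
plus_sum = 3794 + 2252 + 1881 + 3281 + 1524 + 1553 + 3428 + 1328 + 3425 + 2426 = 24892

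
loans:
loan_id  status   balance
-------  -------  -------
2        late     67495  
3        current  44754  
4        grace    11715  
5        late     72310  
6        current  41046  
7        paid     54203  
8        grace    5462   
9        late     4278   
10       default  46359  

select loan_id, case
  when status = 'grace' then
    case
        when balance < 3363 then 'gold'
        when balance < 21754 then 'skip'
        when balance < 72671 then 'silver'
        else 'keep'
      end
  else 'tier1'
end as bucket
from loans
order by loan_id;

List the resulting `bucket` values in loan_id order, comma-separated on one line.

tier1, tier1, skip, tier1, tier1, tier1, skip, tier1, tier1

loan_id=2: status='late' → outer ELSE → tier1
loan_id=3: status='current' → outer ELSE → tier1
loan_id=4: status='grace' → inner[balance < 21754] → skip
loan_id=5: status='late' → outer ELSE → tier1
loan_id=6: status='current' → outer ELSE → tier1
loan_id=7: status='paid' → outer ELSE → tier1
loan_id=8: status='grace' → inner[balance < 21754] → skip
loan_id=9: status='late' → outer ELSE → tier1
loan_id=10: status='default' → outer ELSE → tier1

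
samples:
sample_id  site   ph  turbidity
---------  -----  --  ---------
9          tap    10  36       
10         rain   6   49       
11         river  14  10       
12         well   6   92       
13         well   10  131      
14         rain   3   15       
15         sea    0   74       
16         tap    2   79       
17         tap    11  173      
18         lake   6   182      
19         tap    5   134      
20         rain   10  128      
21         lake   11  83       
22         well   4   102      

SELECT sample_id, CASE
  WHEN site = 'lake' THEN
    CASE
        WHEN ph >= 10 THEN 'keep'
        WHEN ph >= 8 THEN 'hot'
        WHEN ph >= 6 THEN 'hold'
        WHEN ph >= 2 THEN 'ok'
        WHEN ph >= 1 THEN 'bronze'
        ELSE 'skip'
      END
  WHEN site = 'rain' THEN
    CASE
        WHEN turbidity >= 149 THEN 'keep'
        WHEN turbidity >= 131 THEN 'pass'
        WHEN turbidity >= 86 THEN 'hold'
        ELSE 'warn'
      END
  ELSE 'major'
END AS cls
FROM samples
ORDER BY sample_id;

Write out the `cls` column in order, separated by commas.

major, warn, major, major, major, warn, major, major, major, hold, major, hold, keep, major

sample_id=9: site='tap' → outer ELSE → major
sample_id=10: site='rain' → inner[ELSE] → warn
sample_id=11: site='river' → outer ELSE → major
sample_id=12: site='well' → outer ELSE → major
sample_id=13: site='well' → outer ELSE → major
sample_id=14: site='rain' → inner[ELSE] → warn
sample_id=15: site='sea' → outer ELSE → major
sample_id=16: site='tap' → outer ELSE → major
sample_id=17: site='tap' → outer ELSE → major
sample_id=18: site='lake' → inner[ph >= 6] → hold
sample_id=19: site='tap' → outer ELSE → major
sample_id=20: site='rain' → inner[turbidity >= 86] → hold
sample_id=21: site='lake' → inner[ph >= 10] → keep
sample_id=22: site='well' → outer ELSE → major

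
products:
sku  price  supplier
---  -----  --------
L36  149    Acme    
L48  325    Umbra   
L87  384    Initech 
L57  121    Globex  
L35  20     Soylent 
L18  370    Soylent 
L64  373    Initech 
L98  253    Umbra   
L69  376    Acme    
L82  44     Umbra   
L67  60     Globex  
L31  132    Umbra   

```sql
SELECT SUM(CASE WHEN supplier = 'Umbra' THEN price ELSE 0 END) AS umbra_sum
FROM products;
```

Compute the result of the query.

sku=L36: ✗
sku=L48: ✓ → 325
sku=L87: ✗
sku=L57: ✗
sku=L35: ✗
sku=L18: ✗
sku=L64: ✗
sku=L98: ✓ → 253
sku=L69: ✗
sku=L82: ✓ → 44
sku=L67: ✗
sku=L31: ✓ → 132
umbra_sum = 325 + 253 + 44 + 132 = 754

754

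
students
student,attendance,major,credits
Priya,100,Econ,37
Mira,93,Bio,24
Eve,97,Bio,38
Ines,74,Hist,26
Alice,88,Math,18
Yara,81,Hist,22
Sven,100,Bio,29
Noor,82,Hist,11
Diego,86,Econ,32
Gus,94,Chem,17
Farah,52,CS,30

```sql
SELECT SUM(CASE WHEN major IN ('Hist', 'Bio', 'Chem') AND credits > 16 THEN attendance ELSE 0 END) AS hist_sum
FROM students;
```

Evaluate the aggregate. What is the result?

539

student=Priya: ✗
student=Mira: ✓ → 93
student=Eve: ✓ → 97
student=Ines: ✓ → 74
student=Alice: ✗
student=Yara: ✓ → 81
student=Sven: ✓ → 100
student=Noor: ✗
student=Diego: ✗
student=Gus: ✓ → 94
student=Farah: ✗
hist_sum = 93 + 97 + 74 + 81 + 100 + 94 = 539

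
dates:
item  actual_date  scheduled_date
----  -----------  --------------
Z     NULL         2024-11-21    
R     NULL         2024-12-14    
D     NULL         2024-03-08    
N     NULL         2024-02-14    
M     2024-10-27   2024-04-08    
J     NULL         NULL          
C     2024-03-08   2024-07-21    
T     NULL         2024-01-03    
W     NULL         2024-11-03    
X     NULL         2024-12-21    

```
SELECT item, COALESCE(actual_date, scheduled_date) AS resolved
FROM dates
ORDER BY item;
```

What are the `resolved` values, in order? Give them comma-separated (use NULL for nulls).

item=C: actual_date=2024-03-08 → 2024-03-08
item=D: actual_date=NULL, scheduled_date=2024-03-08 → 2024-03-08
item=J: actual_date=NULL, scheduled_date=NULL (all NULL) → NULL
item=M: actual_date=2024-10-27 → 2024-10-27
item=N: actual_date=NULL, scheduled_date=2024-02-14 → 2024-02-14
item=R: actual_date=NULL, scheduled_date=2024-12-14 → 2024-12-14
item=T: actual_date=NULL, scheduled_date=2024-01-03 → 2024-01-03
item=W: actual_date=NULL, scheduled_date=2024-11-03 → 2024-11-03
item=X: actual_date=NULL, scheduled_date=2024-12-21 → 2024-12-21
item=Z: actual_date=NULL, scheduled_date=2024-11-21 → 2024-11-21

2024-03-08, 2024-03-08, NULL, 2024-10-27, 2024-02-14, 2024-12-14, 2024-01-03, 2024-11-03, 2024-12-21, 2024-11-21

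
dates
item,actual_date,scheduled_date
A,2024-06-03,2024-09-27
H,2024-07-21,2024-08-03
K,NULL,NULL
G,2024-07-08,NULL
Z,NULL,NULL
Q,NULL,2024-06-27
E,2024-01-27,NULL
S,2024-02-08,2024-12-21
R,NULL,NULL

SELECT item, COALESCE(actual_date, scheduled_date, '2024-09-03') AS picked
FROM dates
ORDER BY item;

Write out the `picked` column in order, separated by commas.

2024-06-03, 2024-01-27, 2024-07-08, 2024-07-21, 2024-09-03, 2024-06-27, 2024-09-03, 2024-02-08, 2024-09-03

item=A: actual_date=2024-06-03 → 2024-06-03
item=E: actual_date=2024-01-27 → 2024-01-27
item=G: actual_date=2024-07-08 → 2024-07-08
item=H: actual_date=2024-07-21 → 2024-07-21
item=K: actual_date=NULL, scheduled_date=NULL, → literal 2024-09-03 → 2024-09-03
item=Q: actual_date=NULL, scheduled_date=2024-06-27 → 2024-06-27
item=R: actual_date=NULL, scheduled_date=NULL, → literal 2024-09-03 → 2024-09-03
item=S: actual_date=2024-02-08 → 2024-02-08
item=Z: actual_date=NULL, scheduled_date=NULL, → literal 2024-09-03 → 2024-09-03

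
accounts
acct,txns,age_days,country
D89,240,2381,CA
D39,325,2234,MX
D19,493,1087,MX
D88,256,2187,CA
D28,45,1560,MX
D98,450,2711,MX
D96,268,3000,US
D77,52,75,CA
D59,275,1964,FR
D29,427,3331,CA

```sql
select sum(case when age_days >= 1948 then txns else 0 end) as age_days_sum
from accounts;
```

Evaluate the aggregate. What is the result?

acct=D89: ✓ → 240
acct=D39: ✓ → 325
acct=D19: ✗
acct=D88: ✓ → 256
acct=D28: ✗
acct=D98: ✓ → 450
acct=D96: ✓ → 268
acct=D77: ✗
acct=D59: ✓ → 275
acct=D29: ✓ → 427
age_days_sum = 240 + 325 + 256 + 450 + 268 + 275 + 427 = 2241

2241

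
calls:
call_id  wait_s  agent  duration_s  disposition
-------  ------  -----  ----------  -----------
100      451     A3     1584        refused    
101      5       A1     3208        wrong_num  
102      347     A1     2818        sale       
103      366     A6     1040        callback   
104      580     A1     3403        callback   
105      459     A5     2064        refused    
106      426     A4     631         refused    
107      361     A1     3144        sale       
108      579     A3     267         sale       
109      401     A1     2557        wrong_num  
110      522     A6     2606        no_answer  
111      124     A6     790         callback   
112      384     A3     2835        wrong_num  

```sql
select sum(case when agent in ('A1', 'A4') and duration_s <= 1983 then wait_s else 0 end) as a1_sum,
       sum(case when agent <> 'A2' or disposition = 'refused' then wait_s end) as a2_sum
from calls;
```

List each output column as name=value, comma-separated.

[a1_sum: agent in ('A1', 'A4') and duration_s <= 1983]
call_id=100: ✗
call_id=101: ✗
call_id=102: ✗
call_id=103: ✗
call_id=104: ✗
call_id=105: ✗
call_id=106: ✓ → 426
call_id=107: ✗
call_id=108: ✗
call_id=109: ✗
call_id=110: ✗
call_id=111: ✗
call_id=112: ✗
a1_sum = 426
—
[a2_sum: agent <> 'A2' or disposition = 'refused']
call_id=100: ✓ → 451
call_id=101: ✓ → 5
call_id=102: ✓ → 347
call_id=103: ✓ → 366
call_id=104: ✓ → 580
call_id=105: ✓ → 459
call_id=106: ✓ → 426
call_id=107: ✓ → 361
call_id=108: ✓ → 579
call_id=109: ✓ → 401
call_id=110: ✓ → 522
call_id=111: ✓ → 124
call_id=112: ✓ → 384
a2_sum = 451 + 5 + 347 + 366 + 580 + 459 + 426 + 361 + 579 + 401 + 522 + 124 + 384 = 5005

a1_sum=426, a2_sum=5005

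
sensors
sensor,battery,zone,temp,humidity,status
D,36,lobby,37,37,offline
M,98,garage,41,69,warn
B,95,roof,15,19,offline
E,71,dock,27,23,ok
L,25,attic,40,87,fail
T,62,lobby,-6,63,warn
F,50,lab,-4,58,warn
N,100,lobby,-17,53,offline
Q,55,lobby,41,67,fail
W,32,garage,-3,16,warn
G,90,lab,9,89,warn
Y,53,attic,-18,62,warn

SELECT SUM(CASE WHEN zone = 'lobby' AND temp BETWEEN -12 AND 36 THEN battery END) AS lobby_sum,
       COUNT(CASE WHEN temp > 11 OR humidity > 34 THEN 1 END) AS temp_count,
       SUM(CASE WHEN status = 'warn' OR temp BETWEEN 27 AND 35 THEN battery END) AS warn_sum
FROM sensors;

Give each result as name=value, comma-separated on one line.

lobby_sum=62, temp_count=11, warn_sum=456

[lobby_sum: zone = 'lobby' AND temp BETWEEN -12 AND 36]
sensor=D: ✗
sensor=M: ✗
sensor=B: ✗
sensor=E: ✗
sensor=L: ✗
sensor=T: ✓ → 62
sensor=F: ✗
sensor=N: ✗
sensor=Q: ✗
sensor=W: ✗
sensor=G: ✗
sensor=Y: ✗
lobby_sum = 62
—
[temp_count: temp > 11 OR humidity > 34]
sensor=D: ✓ → 1
sensor=M: ✓ → 1
sensor=B: ✓ → 1
sensor=E: ✓ → 1
sensor=L: ✓ → 1
sensor=T: ✓ → 1
sensor=F: ✓ → 1
sensor=N: ✓ → 1
sensor=Q: ✓ → 1
sensor=W: ✗
sensor=G: ✓ → 1
sensor=Y: ✓ → 1
temp_count = COUNT(1, 1, 1, 1, 1, 1, 1, 1, 1, 1, 1) = 11
—
[warn_sum: status = 'warn' OR temp BETWEEN 27 AND 35]
sensor=D: ✗
sensor=M: ✓ → 98
sensor=B: ✗
sensor=E: ✓ → 71
sensor=L: ✗
sensor=T: ✓ → 62
sensor=F: ✓ → 50
sensor=N: ✗
sensor=Q: ✗
sensor=W: ✓ → 32
sensor=G: ✓ → 90
sensor=Y: ✓ → 53
warn_sum = 98 + 71 + 62 + 50 + 32 + 90 + 53 = 456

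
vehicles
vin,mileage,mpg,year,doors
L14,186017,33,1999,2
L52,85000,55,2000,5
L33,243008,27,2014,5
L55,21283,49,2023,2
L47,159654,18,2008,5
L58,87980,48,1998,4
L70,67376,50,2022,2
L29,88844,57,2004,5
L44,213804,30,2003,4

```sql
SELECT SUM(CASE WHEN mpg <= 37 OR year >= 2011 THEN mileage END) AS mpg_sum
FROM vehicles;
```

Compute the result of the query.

891142

vin=L14: ✓ → 186017
vin=L52: ✗
vin=L33: ✓ → 243008
vin=L55: ✓ → 21283
vin=L47: ✓ → 159654
vin=L58: ✗
vin=L70: ✓ → 67376
vin=L29: ✗
vin=L44: ✓ → 213804
mpg_sum = 186017 + 243008 + 21283 + 159654 + 67376 + 213804 = 891142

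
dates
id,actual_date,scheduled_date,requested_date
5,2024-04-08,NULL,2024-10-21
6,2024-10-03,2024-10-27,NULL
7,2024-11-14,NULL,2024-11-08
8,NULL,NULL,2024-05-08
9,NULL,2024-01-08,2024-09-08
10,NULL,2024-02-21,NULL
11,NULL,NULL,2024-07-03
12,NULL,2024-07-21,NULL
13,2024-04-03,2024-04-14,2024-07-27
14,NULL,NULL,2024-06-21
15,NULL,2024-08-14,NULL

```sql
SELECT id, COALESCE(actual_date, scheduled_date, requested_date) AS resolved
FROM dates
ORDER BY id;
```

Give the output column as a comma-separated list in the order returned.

id=5: actual_date=2024-04-08 → 2024-04-08
id=6: actual_date=2024-10-03 → 2024-10-03
id=7: actual_date=2024-11-14 → 2024-11-14
id=8: actual_date=NULL, scheduled_date=NULL, requested_date=2024-05-08 → 2024-05-08
id=9: actual_date=NULL, scheduled_date=2024-01-08 → 2024-01-08
id=10: actual_date=NULL, scheduled_date=2024-02-21 → 2024-02-21
id=11: actual_date=NULL, scheduled_date=NULL, requested_date=2024-07-03 → 2024-07-03
id=12: actual_date=NULL, scheduled_date=2024-07-21 → 2024-07-21
id=13: actual_date=2024-04-03 → 2024-04-03
id=14: actual_date=NULL, scheduled_date=NULL, requested_date=2024-06-21 → 2024-06-21
id=15: actual_date=NULL, scheduled_date=2024-08-14 → 2024-08-14

2024-04-08, 2024-10-03, 2024-11-14, 2024-05-08, 2024-01-08, 2024-02-21, 2024-07-03, 2024-07-21, 2024-04-03, 2024-06-21, 2024-08-14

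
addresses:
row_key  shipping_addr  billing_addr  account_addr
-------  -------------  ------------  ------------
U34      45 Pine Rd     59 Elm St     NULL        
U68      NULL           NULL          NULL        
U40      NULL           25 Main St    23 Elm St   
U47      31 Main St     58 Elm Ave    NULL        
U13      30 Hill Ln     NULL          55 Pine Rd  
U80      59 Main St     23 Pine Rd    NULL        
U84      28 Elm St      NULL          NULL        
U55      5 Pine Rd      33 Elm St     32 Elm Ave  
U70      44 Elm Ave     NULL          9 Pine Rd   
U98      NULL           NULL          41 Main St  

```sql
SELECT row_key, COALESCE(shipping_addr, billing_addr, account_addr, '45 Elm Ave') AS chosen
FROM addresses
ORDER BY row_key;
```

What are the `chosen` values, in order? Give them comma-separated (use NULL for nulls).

30 Hill Ln, 45 Pine Rd, 25 Main St, 31 Main St, 5 Pine Rd, 45 Elm Ave, 44 Elm Ave, 59 Main St, 28 Elm St, 41 Main St

row_key=U13: shipping_addr=30 Hill Ln → 30 Hill Ln
row_key=U34: shipping_addr=45 Pine Rd → 45 Pine Rd
row_key=U40: shipping_addr=NULL, billing_addr=25 Main St → 25 Main St
row_key=U47: shipping_addr=31 Main St → 31 Main St
row_key=U55: shipping_addr=5 Pine Rd → 5 Pine Rd
row_key=U68: shipping_addr=NULL, billing_addr=NULL, account_addr=NULL, → literal 45 Elm Ave → 45 Elm Ave
row_key=U70: shipping_addr=44 Elm Ave → 44 Elm Ave
row_key=U80: shipping_addr=59 Main St → 59 Main St
row_key=U84: shipping_addr=28 Elm St → 28 Elm St
row_key=U98: shipping_addr=NULL, billing_addr=NULL, account_addr=41 Main St → 41 Main St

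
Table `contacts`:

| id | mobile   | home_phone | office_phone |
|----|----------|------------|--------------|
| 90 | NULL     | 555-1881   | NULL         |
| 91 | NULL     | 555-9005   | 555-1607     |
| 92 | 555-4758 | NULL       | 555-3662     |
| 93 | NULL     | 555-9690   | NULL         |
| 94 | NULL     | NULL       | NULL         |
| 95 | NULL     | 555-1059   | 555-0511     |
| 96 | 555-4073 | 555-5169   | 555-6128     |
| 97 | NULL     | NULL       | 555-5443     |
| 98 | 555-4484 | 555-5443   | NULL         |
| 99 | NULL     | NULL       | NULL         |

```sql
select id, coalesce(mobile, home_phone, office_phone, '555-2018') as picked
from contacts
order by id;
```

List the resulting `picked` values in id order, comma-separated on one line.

555-1881, 555-9005, 555-4758, 555-9690, 555-2018, 555-1059, 555-4073, 555-5443, 555-4484, 555-2018

id=90: mobile=NULL, home_phone=555-1881 → 555-1881
id=91: mobile=NULL, home_phone=555-9005 → 555-9005
id=92: mobile=555-4758 → 555-4758
id=93: mobile=NULL, home_phone=555-9690 → 555-9690
id=94: mobile=NULL, home_phone=NULL, office_phone=NULL, → literal 555-2018 → 555-2018
id=95: mobile=NULL, home_phone=555-1059 → 555-1059
id=96: mobile=555-4073 → 555-4073
id=97: mobile=NULL, home_phone=NULL, office_phone=555-5443 → 555-5443
id=98: mobile=555-4484 → 555-4484
id=99: mobile=NULL, home_phone=NULL, office_phone=NULL, → literal 555-2018 → 555-2018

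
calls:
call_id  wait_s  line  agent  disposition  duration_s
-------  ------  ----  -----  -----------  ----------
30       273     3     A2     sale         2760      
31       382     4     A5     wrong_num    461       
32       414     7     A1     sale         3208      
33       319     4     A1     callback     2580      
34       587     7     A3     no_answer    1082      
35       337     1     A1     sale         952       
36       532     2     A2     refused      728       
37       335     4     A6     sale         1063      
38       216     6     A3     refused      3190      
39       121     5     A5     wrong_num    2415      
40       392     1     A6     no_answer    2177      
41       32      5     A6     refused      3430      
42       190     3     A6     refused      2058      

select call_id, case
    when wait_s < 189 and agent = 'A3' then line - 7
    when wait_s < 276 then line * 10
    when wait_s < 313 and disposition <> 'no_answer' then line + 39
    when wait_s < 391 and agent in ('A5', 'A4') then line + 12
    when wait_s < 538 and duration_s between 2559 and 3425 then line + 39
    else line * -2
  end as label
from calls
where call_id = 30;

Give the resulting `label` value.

30

call_id = 30: wait_s=273, line=3, agent=A2, disposition=sale, duration_s=2760.
wait_s < 189 and agent = 'A3' → false
wait_s < 276 → true → 30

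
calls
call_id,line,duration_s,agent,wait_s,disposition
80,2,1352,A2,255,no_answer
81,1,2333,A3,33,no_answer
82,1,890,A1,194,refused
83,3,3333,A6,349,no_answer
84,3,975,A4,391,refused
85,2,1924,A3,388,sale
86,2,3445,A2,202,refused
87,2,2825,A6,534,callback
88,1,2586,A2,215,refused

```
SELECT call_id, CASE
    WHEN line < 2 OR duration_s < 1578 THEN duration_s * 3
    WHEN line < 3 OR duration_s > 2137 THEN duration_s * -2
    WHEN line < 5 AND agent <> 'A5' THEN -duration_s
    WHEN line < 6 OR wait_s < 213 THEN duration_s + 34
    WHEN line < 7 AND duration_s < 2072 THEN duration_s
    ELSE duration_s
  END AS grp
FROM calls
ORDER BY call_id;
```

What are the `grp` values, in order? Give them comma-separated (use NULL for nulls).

4056, 6999, 2670, -6666, 2925, -3848, -6890, -5650, 7758

call_id=80: line < 2 OR duration_s < 1578 → 4056
call_id=81: line < 2 OR duration_s < 1578 → 6999
call_id=82: line < 2 OR duration_s < 1578 → 2670
call_id=83: line < 3 OR duration_s > 2137 → -6666
call_id=84: line < 2 OR duration_s < 1578 → 2925
call_id=85: line < 3 OR duration_s > 2137 → -3848
call_id=86: line < 3 OR duration_s > 2137 → -6890
call_id=87: line < 3 OR duration_s > 2137 → -5650
call_id=88: line < 2 OR duration_s < 1578 → 7758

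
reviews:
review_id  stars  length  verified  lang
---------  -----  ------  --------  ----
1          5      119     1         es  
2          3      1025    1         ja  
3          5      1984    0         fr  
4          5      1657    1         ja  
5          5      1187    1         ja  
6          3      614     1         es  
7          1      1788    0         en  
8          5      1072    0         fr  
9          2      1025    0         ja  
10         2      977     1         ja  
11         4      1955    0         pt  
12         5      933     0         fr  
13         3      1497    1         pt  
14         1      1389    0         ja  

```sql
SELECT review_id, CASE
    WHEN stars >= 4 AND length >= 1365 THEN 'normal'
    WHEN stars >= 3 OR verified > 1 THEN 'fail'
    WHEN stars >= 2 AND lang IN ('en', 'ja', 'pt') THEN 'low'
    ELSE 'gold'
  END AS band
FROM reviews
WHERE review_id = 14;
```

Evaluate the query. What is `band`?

gold

review_id = 14: stars=1, length=1389, verified=0, lang=ja.
stars >= 4 AND length >= 1365 → false
stars >= 3 OR verified > 1 → false
stars >= 2 AND lang IN ('en', 'ja', 'pt') → false
No prior WHEN matched → ELSE → gold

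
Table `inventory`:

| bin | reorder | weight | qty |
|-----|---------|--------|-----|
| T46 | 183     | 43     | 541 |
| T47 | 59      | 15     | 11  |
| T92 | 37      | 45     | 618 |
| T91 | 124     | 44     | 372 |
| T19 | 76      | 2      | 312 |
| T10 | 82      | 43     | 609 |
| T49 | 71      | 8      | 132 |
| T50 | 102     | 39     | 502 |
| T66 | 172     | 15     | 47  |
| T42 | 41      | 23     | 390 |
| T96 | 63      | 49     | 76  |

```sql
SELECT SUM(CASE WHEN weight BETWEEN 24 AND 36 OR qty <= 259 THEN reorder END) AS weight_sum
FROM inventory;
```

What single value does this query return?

bin=T46: ✗
bin=T47: ✓ → 59
bin=T92: ✗
bin=T91: ✗
bin=T19: ✗
bin=T10: ✗
bin=T49: ✓ → 71
bin=T50: ✗
bin=T66: ✓ → 172
bin=T42: ✗
bin=T96: ✓ → 63
weight_sum = 59 + 71 + 172 + 63 = 365

365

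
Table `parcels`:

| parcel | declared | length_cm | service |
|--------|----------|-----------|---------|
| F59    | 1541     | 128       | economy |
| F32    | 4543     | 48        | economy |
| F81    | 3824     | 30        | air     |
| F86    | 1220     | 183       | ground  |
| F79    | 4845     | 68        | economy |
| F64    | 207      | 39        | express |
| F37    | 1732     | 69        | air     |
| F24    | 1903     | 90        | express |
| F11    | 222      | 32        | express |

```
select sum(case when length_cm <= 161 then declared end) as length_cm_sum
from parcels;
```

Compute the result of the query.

18817

parcel=F59: ✓ → 1541
parcel=F32: ✓ → 4543
parcel=F81: ✓ → 3824
parcel=F86: ✗
parcel=F79: ✓ → 4845
parcel=F64: ✓ → 207
parcel=F37: ✓ → 1732
parcel=F24: ✓ → 1903
parcel=F11: ✓ → 222
length_cm_sum = 1541 + 4543 + 3824 + 4845 + 207 + 1732 + 1903 + 222 = 18817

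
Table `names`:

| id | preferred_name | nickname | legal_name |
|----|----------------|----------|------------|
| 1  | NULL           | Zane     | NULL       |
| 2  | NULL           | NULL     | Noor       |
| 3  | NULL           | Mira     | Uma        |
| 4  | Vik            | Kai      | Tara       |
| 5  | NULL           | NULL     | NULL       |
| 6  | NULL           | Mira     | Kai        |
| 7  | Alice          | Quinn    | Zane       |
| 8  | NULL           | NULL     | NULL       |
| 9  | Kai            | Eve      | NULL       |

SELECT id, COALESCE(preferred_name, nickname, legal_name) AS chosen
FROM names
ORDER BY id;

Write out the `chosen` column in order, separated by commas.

Zane, Noor, Mira, Vik, NULL, Mira, Alice, NULL, Kai

id=1: preferred_name=NULL, nickname=Zane → Zane
id=2: preferred_name=NULL, nickname=NULL, legal_name=Noor → Noor
id=3: preferred_name=NULL, nickname=Mira → Mira
id=4: preferred_name=Vik → Vik
id=5: preferred_name=NULL, nickname=NULL, legal_name=NULL (all NULL) → NULL
id=6: preferred_name=NULL, nickname=Mira → Mira
id=7: preferred_name=Alice → Alice
id=8: preferred_name=NULL, nickname=NULL, legal_name=NULL (all NULL) → NULL
id=9: preferred_name=Kai → Kai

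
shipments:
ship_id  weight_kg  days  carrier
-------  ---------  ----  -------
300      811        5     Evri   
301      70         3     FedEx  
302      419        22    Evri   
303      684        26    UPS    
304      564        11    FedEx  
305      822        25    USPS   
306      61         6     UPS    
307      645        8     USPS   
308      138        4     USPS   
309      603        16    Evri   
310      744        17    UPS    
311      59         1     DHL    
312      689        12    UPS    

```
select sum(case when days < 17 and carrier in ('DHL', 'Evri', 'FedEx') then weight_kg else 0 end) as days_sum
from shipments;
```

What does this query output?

ship_id=300: ✓ → 811
ship_id=301: ✓ → 70
ship_id=302: ✗
ship_id=303: ✗
ship_id=304: ✓ → 564
ship_id=305: ✗
ship_id=306: ✗
ship_id=307: ✗
ship_id=308: ✗
ship_id=309: ✓ → 603
ship_id=310: ✗
ship_id=311: ✓ → 59
ship_id=312: ✗
days_sum = 811 + 70 + 564 + 603 + 59 = 2107

2107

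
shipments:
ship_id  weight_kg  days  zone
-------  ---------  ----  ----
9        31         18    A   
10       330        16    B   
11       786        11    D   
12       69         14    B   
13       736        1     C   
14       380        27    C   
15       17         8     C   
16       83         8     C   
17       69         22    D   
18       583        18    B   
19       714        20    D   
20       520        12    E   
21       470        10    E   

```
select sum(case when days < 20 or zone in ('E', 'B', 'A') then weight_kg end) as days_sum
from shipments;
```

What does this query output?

3625

ship_id=9: ✓ → 31
ship_id=10: ✓ → 330
ship_id=11: ✓ → 786
ship_id=12: ✓ → 69
ship_id=13: ✓ → 736
ship_id=14: ✗
ship_id=15: ✓ → 17
ship_id=16: ✓ → 83
ship_id=17: ✗
ship_id=18: ✓ → 583
ship_id=19: ✗
ship_id=20: ✓ → 520
ship_id=21: ✓ → 470
days_sum = 31 + 330 + 786 + 69 + 736 + 17 + 83 + 583 + 520 + 470 = 3625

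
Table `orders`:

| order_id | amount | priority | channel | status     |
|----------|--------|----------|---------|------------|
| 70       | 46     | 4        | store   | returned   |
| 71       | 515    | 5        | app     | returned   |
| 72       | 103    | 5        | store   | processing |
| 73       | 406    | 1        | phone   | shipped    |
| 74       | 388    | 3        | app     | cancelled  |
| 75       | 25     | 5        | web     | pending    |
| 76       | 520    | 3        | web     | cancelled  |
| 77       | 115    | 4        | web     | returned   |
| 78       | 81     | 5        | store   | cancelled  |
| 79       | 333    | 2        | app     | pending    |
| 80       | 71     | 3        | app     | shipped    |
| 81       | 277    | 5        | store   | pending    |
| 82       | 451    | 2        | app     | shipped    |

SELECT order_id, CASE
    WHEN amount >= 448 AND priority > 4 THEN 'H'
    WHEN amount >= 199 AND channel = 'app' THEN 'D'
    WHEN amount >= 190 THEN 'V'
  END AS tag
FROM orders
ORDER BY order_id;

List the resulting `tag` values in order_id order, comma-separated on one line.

order_id=70: (no match → NULL) → NULL
order_id=71: amount >= 448 AND priority > 4 → H
order_id=72: (no match → NULL) → NULL
order_id=73: amount >= 190 → V
order_id=74: amount >= 199 AND channel = 'app' → D
order_id=75: (no match → NULL) → NULL
order_id=76: amount >= 190 → V
order_id=77: (no match → NULL) → NULL
order_id=78: (no match → NULL) → NULL
order_id=79: amount >= 199 AND channel = 'app' → D
order_id=80: (no match → NULL) → NULL
order_id=81: amount >= 190 → V
order_id=82: amount >= 199 AND channel = 'app' → D

NULL, H, NULL, V, D, NULL, V, NULL, NULL, D, NULL, V, D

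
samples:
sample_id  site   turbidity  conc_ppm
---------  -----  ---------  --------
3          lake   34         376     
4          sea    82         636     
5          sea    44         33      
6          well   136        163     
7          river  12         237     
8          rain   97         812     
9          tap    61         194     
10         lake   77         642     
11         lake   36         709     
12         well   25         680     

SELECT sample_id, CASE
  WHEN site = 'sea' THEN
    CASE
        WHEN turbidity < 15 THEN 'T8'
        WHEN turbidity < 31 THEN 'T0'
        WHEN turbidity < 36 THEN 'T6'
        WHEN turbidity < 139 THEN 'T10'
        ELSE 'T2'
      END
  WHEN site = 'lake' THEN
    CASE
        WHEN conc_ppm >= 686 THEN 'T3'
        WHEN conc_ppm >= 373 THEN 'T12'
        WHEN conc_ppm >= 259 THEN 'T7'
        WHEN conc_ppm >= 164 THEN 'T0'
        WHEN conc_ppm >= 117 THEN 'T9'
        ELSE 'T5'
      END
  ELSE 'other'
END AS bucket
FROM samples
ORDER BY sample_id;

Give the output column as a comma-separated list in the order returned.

T12, T10, T10, other, other, other, other, T12, T3, other

sample_id=3: site='lake' → inner[conc_ppm >= 373] → T12
sample_id=4: site='sea' → inner[turbidity < 139] → T10
sample_id=5: site='sea' → inner[turbidity < 139] → T10
sample_id=6: site='well' → outer ELSE → other
sample_id=7: site='river' → outer ELSE → other
sample_id=8: site='rain' → outer ELSE → other
sample_id=9: site='tap' → outer ELSE → other
sample_id=10: site='lake' → inner[conc_ppm >= 373] → T12
sample_id=11: site='lake' → inner[conc_ppm >= 686] → T3
sample_id=12: site='well' → outer ELSE → other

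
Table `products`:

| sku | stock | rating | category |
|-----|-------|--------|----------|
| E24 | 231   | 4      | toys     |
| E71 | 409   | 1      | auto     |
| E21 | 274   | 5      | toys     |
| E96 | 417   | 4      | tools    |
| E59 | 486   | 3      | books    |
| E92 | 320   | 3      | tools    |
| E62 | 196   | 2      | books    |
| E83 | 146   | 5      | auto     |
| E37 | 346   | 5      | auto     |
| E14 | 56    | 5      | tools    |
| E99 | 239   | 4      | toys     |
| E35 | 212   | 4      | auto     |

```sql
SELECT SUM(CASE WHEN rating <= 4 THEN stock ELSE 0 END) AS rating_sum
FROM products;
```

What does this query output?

2510

sku=E24: ✓ → 231
sku=E71: ✓ → 409
sku=E21: ✗
sku=E96: ✓ → 417
sku=E59: ✓ → 486
sku=E92: ✓ → 320
sku=E62: ✓ → 196
sku=E83: ✗
sku=E37: ✗
sku=E14: ✗
sku=E99: ✓ → 239
sku=E35: ✓ → 212
rating_sum = 231 + 409 + 417 + 486 + 320 + 196 + 239 + 212 = 2510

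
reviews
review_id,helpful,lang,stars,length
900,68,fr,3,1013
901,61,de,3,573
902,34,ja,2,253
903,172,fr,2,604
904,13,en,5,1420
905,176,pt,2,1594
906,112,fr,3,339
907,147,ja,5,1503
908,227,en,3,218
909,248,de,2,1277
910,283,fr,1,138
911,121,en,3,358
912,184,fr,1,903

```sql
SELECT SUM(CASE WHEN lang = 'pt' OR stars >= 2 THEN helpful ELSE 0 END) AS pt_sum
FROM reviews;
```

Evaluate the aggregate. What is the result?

review_id=900: ✓ → 68
review_id=901: ✓ → 61
review_id=902: ✓ → 34
review_id=903: ✓ → 172
review_id=904: ✓ → 13
review_id=905: ✓ → 176
review_id=906: ✓ → 112
review_id=907: ✓ → 147
review_id=908: ✓ → 227
review_id=909: ✓ → 248
review_id=910: ✗
review_id=911: ✓ → 121
review_id=912: ✗
pt_sum = 68 + 61 + 34 + 172 + 13 + 176 + 112 + 147 + 227 + 248 + 121 = 1379

1379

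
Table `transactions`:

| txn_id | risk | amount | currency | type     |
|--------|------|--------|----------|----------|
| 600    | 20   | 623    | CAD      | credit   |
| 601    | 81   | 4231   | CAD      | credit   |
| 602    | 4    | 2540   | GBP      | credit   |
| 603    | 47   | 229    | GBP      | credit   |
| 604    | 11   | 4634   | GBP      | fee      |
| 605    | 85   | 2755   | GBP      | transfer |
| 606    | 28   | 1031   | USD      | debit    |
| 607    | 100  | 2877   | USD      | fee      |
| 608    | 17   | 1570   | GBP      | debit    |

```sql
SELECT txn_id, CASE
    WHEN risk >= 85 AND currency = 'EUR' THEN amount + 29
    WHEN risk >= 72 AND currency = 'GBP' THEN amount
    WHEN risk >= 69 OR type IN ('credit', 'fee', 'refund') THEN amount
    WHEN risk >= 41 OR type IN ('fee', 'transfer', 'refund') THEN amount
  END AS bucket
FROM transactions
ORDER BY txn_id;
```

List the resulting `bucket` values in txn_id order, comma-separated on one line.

txn_id=600: risk >= 69 OR type IN ('credit', 'fee', 'refund') → 623
txn_id=601: risk >= 69 OR type IN ('credit', 'fee', 'refund') → 4231
txn_id=602: risk >= 69 OR type IN ('credit', 'fee', 'refund') → 2540
txn_id=603: risk >= 69 OR type IN ('credit', 'fee', 'refund') → 229
txn_id=604: risk >= 69 OR type IN ('credit', 'fee', 'refund') → 4634
txn_id=605: risk >= 72 AND currency = 'GBP' → 2755
txn_id=606: (no match → NULL) → NULL
txn_id=607: risk >= 69 OR type IN ('credit', 'fee', 'refund') → 2877
txn_id=608: (no match → NULL) → NULL

623, 4231, 2540, 229, 4634, 2755, NULL, 2877, NULL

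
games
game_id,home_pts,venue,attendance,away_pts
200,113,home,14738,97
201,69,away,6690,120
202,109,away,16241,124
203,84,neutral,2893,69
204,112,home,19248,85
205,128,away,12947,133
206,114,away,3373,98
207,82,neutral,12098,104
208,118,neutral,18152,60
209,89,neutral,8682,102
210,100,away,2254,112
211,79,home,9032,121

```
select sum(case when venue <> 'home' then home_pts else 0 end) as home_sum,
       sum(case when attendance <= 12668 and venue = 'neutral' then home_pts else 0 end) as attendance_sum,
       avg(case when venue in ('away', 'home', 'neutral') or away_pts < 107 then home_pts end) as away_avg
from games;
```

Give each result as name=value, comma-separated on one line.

[home_sum: venue <> 'home']
game_id=200: ✗
game_id=201: ✓ → 69
game_id=202: ✓ → 109
game_id=203: ✓ → 84
game_id=204: ✗
game_id=205: ✓ → 128
game_id=206: ✓ → 114
game_id=207: ✓ → 82
game_id=208: ✓ → 118
game_id=209: ✓ → 89
game_id=210: ✓ → 100
game_id=211: ✗
home_sum = 69 + 109 + 84 + 128 + 114 + 82 + 118 + 89 + 100 = 893
—
[attendance_sum: attendance <= 12668 and venue = 'neutral']
game_id=200: ✗
game_id=201: ✗
game_id=202: ✗
game_id=203: ✓ → 84
game_id=204: ✗
game_id=205: ✗
game_id=206: ✗
game_id=207: ✓ → 82
game_id=208: ✗
game_id=209: ✓ → 89
game_id=210: ✗
game_id=211: ✗
attendance_sum = 84 + 82 + 89 = 255
—
[away_avg: venue in ('away', 'home', 'neutral') or away_pts < 107]
game_id=200: ✓ → 113
game_id=201: ✓ → 69
game_id=202: ✓ → 109
game_id=203: ✓ → 84
game_id=204: ✓ → 112
game_id=205: ✓ → 128
game_id=206: ✓ → 114
game_id=207: ✓ → 82
game_id=208: ✓ → 118
game_id=209: ✓ → 89
game_id=210: ✓ → 100
game_id=211: ✓ → 79
away_avg = (113 + 69 + 109 + 84 + 112 + 128 + 114 + 82 + 118 + 89 + 100 + 79) / 12 = 99.75

home_sum=893, attendance_sum=255, away_avg=99.75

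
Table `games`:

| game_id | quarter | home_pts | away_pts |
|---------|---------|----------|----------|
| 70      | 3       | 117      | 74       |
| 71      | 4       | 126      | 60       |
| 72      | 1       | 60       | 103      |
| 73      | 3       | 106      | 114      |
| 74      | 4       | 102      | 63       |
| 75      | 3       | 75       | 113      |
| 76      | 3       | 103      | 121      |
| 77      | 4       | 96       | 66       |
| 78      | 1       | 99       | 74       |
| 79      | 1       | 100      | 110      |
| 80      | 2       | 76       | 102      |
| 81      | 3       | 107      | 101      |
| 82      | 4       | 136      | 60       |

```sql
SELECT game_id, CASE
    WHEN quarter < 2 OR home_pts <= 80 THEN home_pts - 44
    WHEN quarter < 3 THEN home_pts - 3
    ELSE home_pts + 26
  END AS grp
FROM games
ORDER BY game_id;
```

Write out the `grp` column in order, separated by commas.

game_id=70: ELSE → 143
game_id=71: ELSE → 152
game_id=72: quarter < 2 OR home_pts <= 80 → 16
game_id=73: ELSE → 132
game_id=74: ELSE → 128
game_id=75: quarter < 2 OR home_pts <= 80 → 31
game_id=76: ELSE → 129
game_id=77: ELSE → 122
game_id=78: quarter < 2 OR home_pts <= 80 → 55
game_id=79: quarter < 2 OR home_pts <= 80 → 56
game_id=80: quarter < 2 OR home_pts <= 80 → 32
game_id=81: ELSE → 133
game_id=82: ELSE → 162

143, 152, 16, 132, 128, 31, 129, 122, 55, 56, 32, 133, 162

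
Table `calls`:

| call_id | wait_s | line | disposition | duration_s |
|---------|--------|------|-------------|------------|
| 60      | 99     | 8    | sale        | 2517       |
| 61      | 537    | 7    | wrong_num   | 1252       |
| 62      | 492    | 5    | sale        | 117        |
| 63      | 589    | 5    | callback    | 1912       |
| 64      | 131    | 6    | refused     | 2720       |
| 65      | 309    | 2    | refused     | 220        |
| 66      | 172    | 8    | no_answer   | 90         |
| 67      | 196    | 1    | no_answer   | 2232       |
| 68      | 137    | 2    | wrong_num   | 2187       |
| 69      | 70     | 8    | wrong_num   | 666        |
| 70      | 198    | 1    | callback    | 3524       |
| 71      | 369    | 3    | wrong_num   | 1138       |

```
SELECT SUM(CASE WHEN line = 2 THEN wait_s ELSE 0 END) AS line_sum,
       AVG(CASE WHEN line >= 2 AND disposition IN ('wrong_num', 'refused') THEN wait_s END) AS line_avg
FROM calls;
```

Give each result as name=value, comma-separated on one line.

line_sum=446, line_avg=258.8333333333

[line_sum: line = 2]
call_id=60: ✗
call_id=61: ✗
call_id=62: ✗
call_id=63: ✗
call_id=64: ✗
call_id=65: ✓ → 309
call_id=66: ✗
call_id=67: ✗
call_id=68: ✓ → 137
call_id=69: ✗
call_id=70: ✗
call_id=71: ✗
line_sum = 309 + 137 = 446
—
[line_avg: line >= 2 AND disposition IN ('wrong_num', 'refused')]
call_id=60: ✗
call_id=61: ✓ → 537
call_id=62: ✗
call_id=63: ✗
call_id=64: ✓ → 131
call_id=65: ✓ → 309
call_id=66: ✗
call_id=67: ✗
call_id=68: ✓ → 137
call_id=69: ✓ → 70
call_id=70: ✗
call_id=71: ✓ → 369
line_avg = (537 + 131 + 309 + 137 + 70 + 369) / 6 = 258.8333333333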